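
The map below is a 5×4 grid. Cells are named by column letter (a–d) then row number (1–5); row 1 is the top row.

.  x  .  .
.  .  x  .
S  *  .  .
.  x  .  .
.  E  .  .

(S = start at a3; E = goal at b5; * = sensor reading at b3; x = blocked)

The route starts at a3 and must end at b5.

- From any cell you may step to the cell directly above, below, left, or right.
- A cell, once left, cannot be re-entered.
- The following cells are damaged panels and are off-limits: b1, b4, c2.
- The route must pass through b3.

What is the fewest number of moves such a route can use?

Any route passes through b3 somewhere between a3 and b5. Summing Manhattan distances along the two legs (a3 → b3 → b5) gives a lower bound of 1 + 2 = 3 moves.
That bound ignores the blocked cells. Measuring each leg by the fewest moves that actually steer around them (a3→b3: 1; b3→b5: 4) raises the lower bound to 5.
A route of 5 moves exists: a3 → b3 → c3 → c4 → c5 → b5.
Since 5 matches that lower bound, it is optimal.

5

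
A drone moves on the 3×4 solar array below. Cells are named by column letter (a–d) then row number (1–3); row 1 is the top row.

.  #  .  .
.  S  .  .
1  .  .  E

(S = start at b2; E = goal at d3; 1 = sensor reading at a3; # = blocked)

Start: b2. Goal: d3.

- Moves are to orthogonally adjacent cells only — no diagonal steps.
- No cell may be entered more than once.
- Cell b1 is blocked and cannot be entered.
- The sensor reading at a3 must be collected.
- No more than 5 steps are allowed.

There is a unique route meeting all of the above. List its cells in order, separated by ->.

b2 -> a2 -> a3 -> b3 -> c3 -> d3

The 5-move cap with required stops at a3 leaves no slack for detours.
Route from b2: left to a2, down to a3, 3× right (reaching d3) — 5 moves in all.
Check: all required cells visited; 5 ≤ 5 moves.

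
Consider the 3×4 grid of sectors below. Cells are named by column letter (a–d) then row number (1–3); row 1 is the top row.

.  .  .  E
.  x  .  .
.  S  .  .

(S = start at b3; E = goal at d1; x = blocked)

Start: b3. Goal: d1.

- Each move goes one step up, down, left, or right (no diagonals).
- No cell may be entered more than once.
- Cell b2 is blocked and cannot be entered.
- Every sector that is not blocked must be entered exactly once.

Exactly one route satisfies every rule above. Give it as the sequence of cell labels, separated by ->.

b3 -> a3 -> a2 -> a1 -> b1 -> c1 -> c2 -> c3 -> d3 -> d2 -> d1

Need to visit all 11 open cells exactly once, starting at b3 and ending at d1.
Cell d3 has only two open neighbours (d2 and c3), so the path must pass straight through it: one of those is the cell it's entered from and the other is where it exits.
Route from b3: left to a3, 2× up (reaching a1), 2× right (reaching c1), 2× down (reaching c3), right to d3, 2× up (reaching d1) — 10 moves in all.
Check: all 11 open cells covered.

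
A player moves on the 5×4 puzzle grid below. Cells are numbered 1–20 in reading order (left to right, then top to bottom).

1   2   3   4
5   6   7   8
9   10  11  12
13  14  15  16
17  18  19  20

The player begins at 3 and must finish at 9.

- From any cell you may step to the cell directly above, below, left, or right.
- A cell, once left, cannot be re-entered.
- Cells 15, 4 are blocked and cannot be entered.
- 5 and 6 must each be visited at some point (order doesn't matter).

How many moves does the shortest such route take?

4

Any route passes through 5 and 6 in some order between 3 and 9. Summing Manhattan distances along each leg and taking the cheapest ordering (3 → 6 → 5 → 9) gives a lower bound of 2 + 1 + 1 = 4 moves.
A route of 4 moves achieves this: 3 → 7 → 6 → 5 → 9.
Since 4 matches the lower bound, it is optimal.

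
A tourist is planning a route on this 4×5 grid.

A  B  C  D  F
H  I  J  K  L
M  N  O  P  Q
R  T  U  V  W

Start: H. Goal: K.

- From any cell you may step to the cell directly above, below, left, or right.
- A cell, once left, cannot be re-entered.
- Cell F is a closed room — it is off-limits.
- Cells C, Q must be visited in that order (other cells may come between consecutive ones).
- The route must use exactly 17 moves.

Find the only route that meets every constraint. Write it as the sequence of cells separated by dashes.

The waypoints must appear in the order C, Q, with no cell reused.
Route from H: up 1 to A, right 2 to C, down 1 to J, left 1 to I, down 1 to N, left 1 to M, down 1 to R, right 2 to U, up 1 to O, right 1 to P, down 1 to V, right 1 to W, up 2 to L, left 1 to K — 17 moves in all.
Check: order respected (C at step 3, Q at step 15); 17 moves as required.

H - A - B - C - J - I - N - M - R - T - U - O - P - V - W - Q - L - K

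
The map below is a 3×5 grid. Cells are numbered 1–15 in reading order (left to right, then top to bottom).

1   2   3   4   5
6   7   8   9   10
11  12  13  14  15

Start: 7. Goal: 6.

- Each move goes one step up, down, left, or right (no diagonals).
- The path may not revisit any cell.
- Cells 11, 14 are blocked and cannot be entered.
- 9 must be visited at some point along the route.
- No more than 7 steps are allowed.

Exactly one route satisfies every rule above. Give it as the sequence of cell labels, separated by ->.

7 -> 8 -> 9 -> 4 -> 3 -> 2 -> 1 -> 6

The budget equals the shortest possible length, so every move has to be on a shortest route through the required cells.
Route from 7: right 2 to 9, up 1 to 4, left 3 to 1, down 1 to 6 — 7 moves in all.
Check: all required cells visited; 7 ≤ 7 moves.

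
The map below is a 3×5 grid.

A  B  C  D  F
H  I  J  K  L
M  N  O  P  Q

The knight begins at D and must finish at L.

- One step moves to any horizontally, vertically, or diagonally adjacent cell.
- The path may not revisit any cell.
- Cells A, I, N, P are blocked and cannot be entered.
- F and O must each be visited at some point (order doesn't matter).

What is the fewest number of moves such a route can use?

5

Any route passes through F and O in some order between D and L. Summing Chebyshev distances along each leg and taking the cheapest ordering (D → O → F → L) gives a lower bound of 2 + 2 + 1 = 5 moves.
A route of 5 moves achieves this: D → J → O → K → F → L.
Since 5 matches the lower bound, it is optimal.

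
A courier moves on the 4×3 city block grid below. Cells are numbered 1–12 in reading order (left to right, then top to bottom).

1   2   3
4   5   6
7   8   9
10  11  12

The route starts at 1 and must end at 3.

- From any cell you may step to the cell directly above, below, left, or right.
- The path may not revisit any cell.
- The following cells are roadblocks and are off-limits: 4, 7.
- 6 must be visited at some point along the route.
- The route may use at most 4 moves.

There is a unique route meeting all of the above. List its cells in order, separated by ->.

The budget equals the shortest possible length, so every move has to be on a shortest route through the required cells.
Route from 1: right 1 to 2, down 1 to 5, right 1 to 6, up 1 to 3 — 4 moves in all.
Check: all required cells visited; 4 ≤ 4 moves.

1 -> 2 -> 5 -> 6 -> 3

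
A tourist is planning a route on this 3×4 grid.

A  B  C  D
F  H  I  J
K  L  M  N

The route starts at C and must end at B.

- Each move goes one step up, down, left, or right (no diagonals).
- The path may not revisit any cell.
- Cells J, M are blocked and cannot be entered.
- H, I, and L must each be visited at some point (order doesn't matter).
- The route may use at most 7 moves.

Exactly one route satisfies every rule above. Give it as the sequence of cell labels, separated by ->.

The 7-move cap with required stops at H, I, L leaves no slack for detours.
Route from C: down 1 to I, left 1 to H, down 1 to L, left 1 to K, up 2 to A, right 1 to B — 7 moves in all.
Check: all required cells visited; 7 ≤ 7 moves.

C -> I -> H -> L -> K -> F -> A -> B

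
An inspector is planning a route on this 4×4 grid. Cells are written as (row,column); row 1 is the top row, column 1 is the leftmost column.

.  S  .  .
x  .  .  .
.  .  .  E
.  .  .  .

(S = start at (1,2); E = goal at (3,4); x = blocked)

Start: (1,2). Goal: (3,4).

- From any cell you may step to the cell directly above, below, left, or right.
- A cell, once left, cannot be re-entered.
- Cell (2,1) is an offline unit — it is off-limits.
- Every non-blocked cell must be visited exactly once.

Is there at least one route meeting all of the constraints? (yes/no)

no

Cell (1,1) has only one open neighbour but is neither the start nor the goal, so a Hamiltonian route would have to both enter and leave it through the same neighbour — impossible without revisiting.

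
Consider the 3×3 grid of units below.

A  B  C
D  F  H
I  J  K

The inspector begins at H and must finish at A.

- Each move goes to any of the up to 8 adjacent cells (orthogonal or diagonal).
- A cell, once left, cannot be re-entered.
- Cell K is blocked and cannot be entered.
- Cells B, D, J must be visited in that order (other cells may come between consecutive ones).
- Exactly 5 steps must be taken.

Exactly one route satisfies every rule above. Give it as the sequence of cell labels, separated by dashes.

H - B - D - J - F - A

The waypoints must appear in the order B, D, J, with no cell reused.
Route from H: up-left 1 to B, down-left 1 to D, down-right 1 to J, up 1 to F, up-left 1 to A — 5 moves in all.
Check: order respected (B at step 1, D at step 2, J at step 3); 5 moves as required.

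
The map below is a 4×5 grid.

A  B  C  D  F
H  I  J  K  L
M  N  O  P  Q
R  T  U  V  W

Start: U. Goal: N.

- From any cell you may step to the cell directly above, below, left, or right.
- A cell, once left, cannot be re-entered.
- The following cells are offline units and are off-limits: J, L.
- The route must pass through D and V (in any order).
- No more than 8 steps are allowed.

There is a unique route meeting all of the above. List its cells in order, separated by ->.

The 8-move cap with required stops at D, V leaves no slack for detours.
Route from U: right 1 to V, up 3 to D, left 2 to B, down 2 to N — 8 moves in all.
Check: all required cells visited; 8 ≤ 8 moves.

U -> V -> P -> K -> D -> C -> B -> I -> N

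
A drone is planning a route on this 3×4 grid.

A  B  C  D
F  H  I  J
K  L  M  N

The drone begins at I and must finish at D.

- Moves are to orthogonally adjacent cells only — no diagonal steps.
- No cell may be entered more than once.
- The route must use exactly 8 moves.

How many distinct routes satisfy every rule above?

Need simple routes of exactly 8 moves from I to D (Manhattan distance 2, so 3 moves are spent on a detour and 3 undoing it).
Enumerating: I C B H L M N J D | I M L H F A B C D | I M L K F A B C D | I M L K F H B C D | I H L K F A B C D | I H F K L M N J D | I J N M L H B C D.
That gives 7 routes.

7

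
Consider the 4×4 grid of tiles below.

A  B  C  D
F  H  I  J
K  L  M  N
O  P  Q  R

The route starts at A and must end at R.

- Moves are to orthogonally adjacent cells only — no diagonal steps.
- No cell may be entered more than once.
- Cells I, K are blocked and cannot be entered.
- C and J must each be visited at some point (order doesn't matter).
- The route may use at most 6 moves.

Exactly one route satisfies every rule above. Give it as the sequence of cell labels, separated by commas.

The budget equals the shortest possible length, so every move has to be on a shortest route through the required cells.
Route from A: 3× right (reaching D), 3× down (reaching R) — 6 moves in all.
Check: all required cells visited; 6 ≤ 6 moves.

A, B, C, D, J, N, R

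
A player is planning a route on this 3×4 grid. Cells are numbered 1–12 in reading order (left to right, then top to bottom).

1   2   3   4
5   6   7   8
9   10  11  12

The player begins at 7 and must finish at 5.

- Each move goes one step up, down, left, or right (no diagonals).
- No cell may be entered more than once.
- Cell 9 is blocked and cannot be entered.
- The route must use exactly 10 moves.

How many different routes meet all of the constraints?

2

Need simple routes of exactly 10 moves from 7 to 5 (Manhattan distance 2, so 4 moves are spent on a detour and 4 undoing it).
Enumerating: 7 3 4 8 12 11 10 6 2 1 5 | 7 6 10 11 12 8 4 3 2 1 5.
That gives 2 routes.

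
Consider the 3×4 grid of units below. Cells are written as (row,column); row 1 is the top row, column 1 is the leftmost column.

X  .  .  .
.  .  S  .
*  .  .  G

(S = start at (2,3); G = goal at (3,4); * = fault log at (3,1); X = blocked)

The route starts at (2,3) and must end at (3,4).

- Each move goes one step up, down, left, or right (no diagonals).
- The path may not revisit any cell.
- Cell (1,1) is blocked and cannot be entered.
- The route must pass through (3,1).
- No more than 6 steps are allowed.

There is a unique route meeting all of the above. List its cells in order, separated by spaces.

(2,3) (2,2) (2,1) (3,1) (3,2) (3,3) (3,4)

The budget equals the shortest possible length, so every move has to be on a shortest route through the required cells.
Route from (2,3): left 2 to (2,1), down 1 to (3,1), right 3 to (3,4) — 6 moves in all.
Check: all required cells visited; 6 ≤ 6 moves.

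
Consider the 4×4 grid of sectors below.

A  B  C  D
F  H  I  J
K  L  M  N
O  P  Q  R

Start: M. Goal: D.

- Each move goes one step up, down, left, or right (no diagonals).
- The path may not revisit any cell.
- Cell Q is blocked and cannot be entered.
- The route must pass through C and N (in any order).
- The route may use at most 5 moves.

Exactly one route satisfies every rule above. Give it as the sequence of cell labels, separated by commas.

Any route must reach C and N and still end at D within 5 moves, so the order of the required stops is forced.
Route from M: right to N, up to J, left to I, up to C, right to D — 5 moves in all.
Check: all required cells visited; 5 ≤ 5 moves.

M, N, J, I, C, D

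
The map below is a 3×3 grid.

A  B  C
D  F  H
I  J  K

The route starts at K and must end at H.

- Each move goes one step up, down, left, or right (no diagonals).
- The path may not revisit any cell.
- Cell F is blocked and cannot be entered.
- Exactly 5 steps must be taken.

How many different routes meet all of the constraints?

0

Need simple routes of exactly 5 moves from K to H (Manhattan distance 1, so 2 moves are spent on a detour and 2 undoing it).
No route satisfies every constraint, so the count is 0.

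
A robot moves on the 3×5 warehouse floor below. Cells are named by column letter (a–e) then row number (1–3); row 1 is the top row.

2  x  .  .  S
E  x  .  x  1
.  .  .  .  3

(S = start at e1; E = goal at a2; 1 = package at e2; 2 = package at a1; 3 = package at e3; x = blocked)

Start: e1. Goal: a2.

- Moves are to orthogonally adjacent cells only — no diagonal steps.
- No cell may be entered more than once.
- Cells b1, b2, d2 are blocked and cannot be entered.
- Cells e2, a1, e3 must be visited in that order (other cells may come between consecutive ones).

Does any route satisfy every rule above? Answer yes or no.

a1 must be visited but has only one open neighbour (a2), and it is neither the start nor the goal — the route would have to enter and leave through a2, re-entering it.

no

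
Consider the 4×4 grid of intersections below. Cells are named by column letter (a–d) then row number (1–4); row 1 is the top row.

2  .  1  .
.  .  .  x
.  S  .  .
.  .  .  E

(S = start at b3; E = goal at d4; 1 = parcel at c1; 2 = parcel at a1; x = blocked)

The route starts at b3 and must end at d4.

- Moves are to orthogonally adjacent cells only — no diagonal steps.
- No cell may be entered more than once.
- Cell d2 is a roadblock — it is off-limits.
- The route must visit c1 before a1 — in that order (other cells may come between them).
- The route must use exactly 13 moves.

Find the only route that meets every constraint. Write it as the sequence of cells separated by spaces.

The waypoints must appear in the order c1, a1, with no cell reused.
Route from b3: up to b2, right to c2, up to c1, 2× left (reaching a1), 3× down (reaching a4), 2× right (reaching c4), up to c3, right to d3, down to d4 — 13 moves in all.
Check: order respected (1 at step 3, 2 at step 5); 13 moves as required.

b3 b2 c2 c1 b1 a1 a2 a3 a4 b4 c4 c3 d3 d4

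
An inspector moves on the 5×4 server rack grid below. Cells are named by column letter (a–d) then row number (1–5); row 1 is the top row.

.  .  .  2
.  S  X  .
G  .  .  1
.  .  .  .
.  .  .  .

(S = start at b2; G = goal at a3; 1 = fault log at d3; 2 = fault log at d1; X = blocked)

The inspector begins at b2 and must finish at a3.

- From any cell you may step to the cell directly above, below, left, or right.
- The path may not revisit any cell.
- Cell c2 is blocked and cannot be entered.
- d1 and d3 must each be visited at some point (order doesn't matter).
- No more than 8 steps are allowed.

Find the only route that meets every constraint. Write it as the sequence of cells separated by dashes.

Any route must reach d1 and d3 and still end at a3 within 8 moves, so the order of the required stops is forced.
Route from b2: up 1 to b1, right 2 to d1, down 2 to d3, left 3 to a3 — 8 moves in all.
Check: all required cells visited; 8 ≤ 8 moves.

b2 - b1 - c1 - d1 - d2 - d3 - c3 - b3 - a3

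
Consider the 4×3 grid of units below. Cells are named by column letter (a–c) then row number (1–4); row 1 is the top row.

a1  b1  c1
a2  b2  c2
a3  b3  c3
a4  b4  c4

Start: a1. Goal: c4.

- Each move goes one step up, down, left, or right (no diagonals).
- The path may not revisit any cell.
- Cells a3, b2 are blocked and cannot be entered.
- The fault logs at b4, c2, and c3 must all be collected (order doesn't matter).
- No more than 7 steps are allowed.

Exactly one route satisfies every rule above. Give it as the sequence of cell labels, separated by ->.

a1 -> b1 -> c1 -> c2 -> c3 -> b3 -> b4 -> c4

The budget equals the shortest possible length, so every move has to be on a shortest route through the required cells.
Route from a1: 2× right (reaching c1), 2× down (reaching c3), left to b3, down to b4, right to c4 — 7 moves in all.
Check: all required cells visited; 7 ≤ 7 moves.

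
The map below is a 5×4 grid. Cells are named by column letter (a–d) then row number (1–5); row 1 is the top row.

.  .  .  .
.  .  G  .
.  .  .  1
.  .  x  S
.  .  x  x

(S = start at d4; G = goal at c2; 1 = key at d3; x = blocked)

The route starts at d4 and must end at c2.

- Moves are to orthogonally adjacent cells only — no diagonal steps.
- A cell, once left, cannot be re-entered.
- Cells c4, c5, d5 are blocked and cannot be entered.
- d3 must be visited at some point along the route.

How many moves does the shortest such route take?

3

Any route passes through d3 somewhere between d4 and c2. Summing Manhattan distances along the two legs (d4 → d3 → c2) gives a lower bound of 1 + 2 = 3 moves.
A route of 3 moves achieves this: d4 → d3 → d2 → c2.
Since 3 matches the lower bound, it is optimal.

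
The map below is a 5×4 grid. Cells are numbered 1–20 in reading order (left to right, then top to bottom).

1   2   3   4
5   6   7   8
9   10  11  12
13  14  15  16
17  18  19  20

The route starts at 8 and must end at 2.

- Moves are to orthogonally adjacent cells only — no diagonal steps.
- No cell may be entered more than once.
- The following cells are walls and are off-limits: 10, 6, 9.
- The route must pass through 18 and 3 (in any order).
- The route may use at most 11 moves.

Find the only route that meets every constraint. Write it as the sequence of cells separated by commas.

8, 12, 16, 20, 19, 18, 14, 15, 11, 7, 3, 2

The 11-move cap with required stops at 18, 3 leaves no slack for detours.
Route from 8: 3× down (reaching 20), 2× left (reaching 18), up to 14, right to 15, 3× up (reaching 3), left to 2 — 11 moves in all.
Check: all required cells visited; 11 ≤ 11 moves.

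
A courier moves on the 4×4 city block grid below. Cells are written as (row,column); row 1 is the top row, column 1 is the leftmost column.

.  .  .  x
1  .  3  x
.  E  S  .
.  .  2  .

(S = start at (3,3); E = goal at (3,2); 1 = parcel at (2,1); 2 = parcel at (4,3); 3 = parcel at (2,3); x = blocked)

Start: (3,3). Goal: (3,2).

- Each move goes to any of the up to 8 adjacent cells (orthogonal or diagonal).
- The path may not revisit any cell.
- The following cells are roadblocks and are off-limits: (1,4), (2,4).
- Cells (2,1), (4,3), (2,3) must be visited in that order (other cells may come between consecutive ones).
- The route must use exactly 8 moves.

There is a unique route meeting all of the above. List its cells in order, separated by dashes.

The waypoints must appear in the order (2,1), (4,3), (2,3), with no cell reused.
Route from (3,3): up-left to (2,2), left to (2,1), down to (3,1), down-right to (4,2), right to (4,3), up-right to (3,4), up-left to (2,3), down-left to (3,2) — 8 moves in all.
Check: order respected (1 at step 2, 2 at step 5, 3 at step 7); 8 moves as required.

(3,3) - (2,2) - (2,1) - (3,1) - (4,2) - (4,3) - (3,4) - (2,3) - (3,2)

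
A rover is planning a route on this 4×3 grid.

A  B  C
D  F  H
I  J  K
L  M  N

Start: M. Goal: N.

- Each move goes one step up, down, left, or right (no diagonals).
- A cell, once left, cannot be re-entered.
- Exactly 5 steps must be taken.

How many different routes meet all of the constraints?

2

Need simple routes of exactly 5 moves from M to N (Manhattan distance 1, so 2 moves are spent on a detour and 2 undoing it).
Enumerating: M J F H K N | M L I J K N.
That gives 2 routes.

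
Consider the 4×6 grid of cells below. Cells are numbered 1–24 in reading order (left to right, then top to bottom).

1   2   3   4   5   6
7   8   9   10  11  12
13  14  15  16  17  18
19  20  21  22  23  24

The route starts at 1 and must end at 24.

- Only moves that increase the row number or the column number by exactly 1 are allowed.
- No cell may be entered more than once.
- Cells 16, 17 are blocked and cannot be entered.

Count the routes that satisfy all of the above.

16

A right/down-only route from 1 to 24 makes exactly 3 down-moves and 5 right-moves in some order.
With no other constraints that would be C(8,3) = 56 routes.
Subtract routes through each blocked cell (inclusion–exclusion for overlaps): − through 16: 30 − through 17: 30 + through 16&17: 20 → 16.
That gives 16 routes.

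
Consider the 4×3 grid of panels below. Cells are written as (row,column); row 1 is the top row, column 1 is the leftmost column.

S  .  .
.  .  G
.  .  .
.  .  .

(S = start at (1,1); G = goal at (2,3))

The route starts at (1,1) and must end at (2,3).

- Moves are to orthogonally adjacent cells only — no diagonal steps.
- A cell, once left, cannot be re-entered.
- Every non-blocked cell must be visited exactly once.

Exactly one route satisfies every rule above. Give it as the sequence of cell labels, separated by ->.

Need to visit all 12 open cells exactly once, starting at (1,1) and ending at (2,3).
Cell (4,1) has only two open neighbours ((3,1) and (4,2)), so the path must pass straight through it: one of those is the cell it's entered from and the other is where it exits.
Route from (1,1): down 3 to (4,1), right 2 to (4,3), up 1 to (3,3), left 1 to (3,2), up 2 to (1,2), right 1 to (1,3), down 1 to (2,3) — 11 moves in all.
Check: all 12 open cells covered.

(1,1) -> (2,1) -> (3,1) -> (4,1) -> (4,2) -> (4,3) -> (3,3) -> (3,2) -> (2,2) -> (1,2) -> (1,3) -> (2,3)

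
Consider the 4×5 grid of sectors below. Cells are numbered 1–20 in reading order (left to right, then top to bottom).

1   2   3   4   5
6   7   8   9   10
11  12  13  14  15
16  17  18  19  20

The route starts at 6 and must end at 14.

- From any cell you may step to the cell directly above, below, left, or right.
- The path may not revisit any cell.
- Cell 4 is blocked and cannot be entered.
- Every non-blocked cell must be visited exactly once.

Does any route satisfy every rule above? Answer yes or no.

no

Cell 5 has only one open neighbour but is neither the start nor the goal, so a Hamiltonian route would have to both enter and leave it through the same neighbour — impossible without revisiting.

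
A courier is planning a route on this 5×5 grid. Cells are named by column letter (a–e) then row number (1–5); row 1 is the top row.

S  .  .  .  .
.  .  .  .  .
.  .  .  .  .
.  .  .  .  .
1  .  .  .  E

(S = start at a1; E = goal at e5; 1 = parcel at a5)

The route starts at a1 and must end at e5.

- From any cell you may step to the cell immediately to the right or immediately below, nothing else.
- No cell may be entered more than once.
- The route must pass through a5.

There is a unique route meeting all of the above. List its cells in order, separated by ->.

a1 -> a2 -> a3 -> a4 -> a5 -> b5 -> c5 -> d5 -> e5

Moves only go right or down, so the column and row indices never decrease.
Route from a1: down 4 to a5, right 4 to e5 — 8 moves in all.
Check: all required cells visited.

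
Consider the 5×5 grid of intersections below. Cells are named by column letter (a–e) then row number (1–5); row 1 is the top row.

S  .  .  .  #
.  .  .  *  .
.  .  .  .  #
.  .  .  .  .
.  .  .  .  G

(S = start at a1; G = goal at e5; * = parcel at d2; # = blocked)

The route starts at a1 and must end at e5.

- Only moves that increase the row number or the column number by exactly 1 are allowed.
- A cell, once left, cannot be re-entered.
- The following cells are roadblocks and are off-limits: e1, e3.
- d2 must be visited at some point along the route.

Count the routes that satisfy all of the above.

8

A right/down-only route from a1 to e5 makes exactly 4 down-moves and 4 right-moves in some order.
With no other constraints that would be C(8,4) = 70 routes.
Split at d2 and multiply the segment counts (each segment already excludes blocked cells): a1→d2: 4; d2→e5: 2; product = 8.
That gives 8 routes.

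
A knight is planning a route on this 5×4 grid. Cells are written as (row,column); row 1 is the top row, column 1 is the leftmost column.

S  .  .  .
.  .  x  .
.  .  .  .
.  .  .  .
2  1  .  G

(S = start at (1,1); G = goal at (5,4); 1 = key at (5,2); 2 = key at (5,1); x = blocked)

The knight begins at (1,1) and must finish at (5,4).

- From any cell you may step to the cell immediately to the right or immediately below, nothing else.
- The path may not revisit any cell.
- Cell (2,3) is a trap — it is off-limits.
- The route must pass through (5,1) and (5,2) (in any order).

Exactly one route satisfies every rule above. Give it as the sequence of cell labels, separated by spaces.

Moves only go right or down, so the column and row indices never decrease.
Route from (1,1): 4× down (reaching (5,1)), 3× right (reaching (5,4)) — 7 moves in all.
Check: all required cells visited.

(1,1) (2,1) (3,1) (4,1) (5,1) (5,2) (5,3) (5,4)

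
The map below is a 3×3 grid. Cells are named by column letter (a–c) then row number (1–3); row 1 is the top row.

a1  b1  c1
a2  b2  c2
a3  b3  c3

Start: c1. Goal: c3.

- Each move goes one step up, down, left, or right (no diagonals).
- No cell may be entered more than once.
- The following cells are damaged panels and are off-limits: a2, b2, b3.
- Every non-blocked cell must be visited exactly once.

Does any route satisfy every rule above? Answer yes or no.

Cell a1 has only one open neighbour but is neither the start nor the goal, so a Hamiltonian route would have to both enter and leave it through the same neighbour — impossible without revisiting.

no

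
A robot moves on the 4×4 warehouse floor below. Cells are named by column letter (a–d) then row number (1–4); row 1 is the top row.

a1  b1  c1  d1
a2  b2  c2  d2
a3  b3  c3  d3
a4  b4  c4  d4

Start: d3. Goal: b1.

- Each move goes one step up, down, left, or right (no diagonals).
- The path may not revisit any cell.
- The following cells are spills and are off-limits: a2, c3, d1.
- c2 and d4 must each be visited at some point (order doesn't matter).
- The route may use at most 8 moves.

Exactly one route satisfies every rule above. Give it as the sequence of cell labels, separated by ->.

d3 -> d4 -> c4 -> b4 -> b3 -> b2 -> c2 -> c1 -> b1

The 8-move cap with required stops at c2, d4 leaves no slack for detours.
Route from d3: down 1 to d4, left 2 to b4, up 2 to b2, right 1 to c2, up 1 to c1, left 1 to b1 — 8 moves in all.
Check: all required cells visited; 8 ≤ 8 moves.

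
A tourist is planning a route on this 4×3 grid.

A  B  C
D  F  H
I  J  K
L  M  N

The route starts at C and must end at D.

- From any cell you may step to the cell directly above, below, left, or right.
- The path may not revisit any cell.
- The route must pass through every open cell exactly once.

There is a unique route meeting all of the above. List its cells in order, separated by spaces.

Need to visit all 12 open cells exactly once, starting at C and ending at D.
Cell N has only two open neighbours (K and M), so the path must pass straight through it: one of those is the cell it's entered from and the other is where it exits.
Route from C: 3× down (reaching N), 2× left (reaching L), up to I, right to J, 2× up (reaching B), left to A, down to D — 11 moves in all.
Check: all 12 open cells covered.

C H K N M L I J F B A D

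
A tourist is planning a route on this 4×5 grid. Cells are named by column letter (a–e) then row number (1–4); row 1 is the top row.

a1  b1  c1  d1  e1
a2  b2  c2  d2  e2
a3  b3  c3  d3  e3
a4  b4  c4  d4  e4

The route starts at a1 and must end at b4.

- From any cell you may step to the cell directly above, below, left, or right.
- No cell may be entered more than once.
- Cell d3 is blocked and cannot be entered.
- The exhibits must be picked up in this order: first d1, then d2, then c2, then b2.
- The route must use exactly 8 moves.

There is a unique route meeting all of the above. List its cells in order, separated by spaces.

The waypoints must appear in the order d1, d2, c2, b2, with no cell reused.
Route from a1: right 3 to d1, down 1 to d2, left 2 to b2, down 2 to b4 — 8 moves in all.
Check: order respected (d1 at step 3, d2 at step 4, c2 at step 5, b2 at step 6); 8 moves as required.

a1 b1 c1 d1 d2 c2 b2 b3 b4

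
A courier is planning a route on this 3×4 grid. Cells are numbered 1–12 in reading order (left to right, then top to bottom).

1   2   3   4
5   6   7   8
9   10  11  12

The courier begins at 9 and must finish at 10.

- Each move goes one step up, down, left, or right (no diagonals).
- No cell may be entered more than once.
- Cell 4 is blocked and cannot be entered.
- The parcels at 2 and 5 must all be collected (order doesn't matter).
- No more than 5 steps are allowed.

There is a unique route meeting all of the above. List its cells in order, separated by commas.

9, 5, 1, 2, 6, 10

Any route must reach 2 and 5 and still end at 10 within 5 moves, so the order of the required stops is forced.
Route from 9: up 2 to 1, right 1 to 2, down 2 to 10 — 5 moves in all.
Check: all required cells visited; 5 ≤ 5 moves.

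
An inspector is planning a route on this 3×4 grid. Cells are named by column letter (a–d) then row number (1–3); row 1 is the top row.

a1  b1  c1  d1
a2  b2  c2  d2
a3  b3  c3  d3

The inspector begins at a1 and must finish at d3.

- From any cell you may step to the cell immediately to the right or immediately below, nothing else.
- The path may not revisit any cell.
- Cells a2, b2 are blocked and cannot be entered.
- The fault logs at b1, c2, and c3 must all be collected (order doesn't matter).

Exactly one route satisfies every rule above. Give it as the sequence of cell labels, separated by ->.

Moves only go right or down, so the column and row indices never decrease.
Route from a1: right 2 to c1, down 2 to c3, right 1 to d3 — 5 moves in all.
Check: all required cells visited.

a1 -> b1 -> c1 -> c2 -> c3 -> d3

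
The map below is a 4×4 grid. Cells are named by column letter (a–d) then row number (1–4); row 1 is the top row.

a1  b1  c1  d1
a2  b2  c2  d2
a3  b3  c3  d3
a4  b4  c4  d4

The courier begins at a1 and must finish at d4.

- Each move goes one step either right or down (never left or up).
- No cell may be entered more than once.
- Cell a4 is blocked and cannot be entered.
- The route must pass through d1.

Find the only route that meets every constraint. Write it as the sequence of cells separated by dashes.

a1 - b1 - c1 - d1 - d2 - d3 - d4

Moves only go right or down, so the column and row indices never decrease.
Route from a1: right 3 to d1, down 3 to d4 — 6 moves in all.
Check: all required cells visited.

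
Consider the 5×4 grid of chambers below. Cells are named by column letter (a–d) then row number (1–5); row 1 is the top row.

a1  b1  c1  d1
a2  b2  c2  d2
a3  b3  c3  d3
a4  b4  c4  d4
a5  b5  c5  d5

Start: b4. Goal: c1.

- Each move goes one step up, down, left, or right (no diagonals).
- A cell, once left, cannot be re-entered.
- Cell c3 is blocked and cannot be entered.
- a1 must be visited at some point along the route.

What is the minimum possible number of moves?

Any route passes through a1 somewhere between b4 and c1. Summing Manhattan distances along the two legs (b4 → a1 → c1) gives a lower bound of 4 + 2 = 6 moves.
A route of 6 moves achieves this: b4 → b3 → b2 → a2 → a1 → b1 → c1.
Since 6 matches the lower bound, it is optimal.

6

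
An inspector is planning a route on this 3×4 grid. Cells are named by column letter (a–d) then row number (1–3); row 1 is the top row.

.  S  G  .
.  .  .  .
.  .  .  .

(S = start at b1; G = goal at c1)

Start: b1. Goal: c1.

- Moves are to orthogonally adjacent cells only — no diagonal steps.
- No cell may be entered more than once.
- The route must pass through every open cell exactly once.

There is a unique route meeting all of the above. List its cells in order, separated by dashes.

Need to visit all 12 open cells exactly once, starting at b1 and ending at c1.
Cell a3 has only two open neighbours (a2 and b3), so the path must pass straight through it: one of those is the cell it's entered from and the other is where it exits.
Route from b1: left 1 to a1, down 2 to a3, right 1 to b3, up 1 to b2, right 1 to c2, down 1 to c3, right 1 to d3, up 2 to d1, left 1 to c1 — 11 moves in all.
Check: all 12 open cells covered.

b1 - a1 - a2 - a3 - b3 - b2 - c2 - c3 - d3 - d2 - d1 - c1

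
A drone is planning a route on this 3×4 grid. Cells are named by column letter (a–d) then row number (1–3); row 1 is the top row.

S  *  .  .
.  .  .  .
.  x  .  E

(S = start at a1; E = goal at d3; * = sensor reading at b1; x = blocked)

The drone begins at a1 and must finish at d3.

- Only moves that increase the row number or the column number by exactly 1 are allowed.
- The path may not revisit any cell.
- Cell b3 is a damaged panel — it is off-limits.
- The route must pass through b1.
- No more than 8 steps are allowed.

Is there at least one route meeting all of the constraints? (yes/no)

yes

One route that works: a1 → b1 → b2 → c2 → c3 → d3.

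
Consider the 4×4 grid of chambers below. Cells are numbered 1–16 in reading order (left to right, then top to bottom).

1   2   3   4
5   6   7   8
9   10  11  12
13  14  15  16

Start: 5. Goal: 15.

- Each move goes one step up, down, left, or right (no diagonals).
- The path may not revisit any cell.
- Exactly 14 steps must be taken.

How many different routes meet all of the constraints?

4

Need simple routes of exactly 14 moves from 5 to 15 (Manhattan distance 4, so 5 moves are spent on a detour and 5 undoing it).
Enumerating: 5 1 2 6 7 3 4 8 12 11 10 9 13 14 15 | 5 1 2 3 4 8 12 11 7 6 10 9 13 14 15 | 5 9 13 14 10 6 2 3 4 8 7 11 12 16 15 | 5 9 13 14 10 11 7 6 2 3 4 8 12 16 15.
That gives 4 routes.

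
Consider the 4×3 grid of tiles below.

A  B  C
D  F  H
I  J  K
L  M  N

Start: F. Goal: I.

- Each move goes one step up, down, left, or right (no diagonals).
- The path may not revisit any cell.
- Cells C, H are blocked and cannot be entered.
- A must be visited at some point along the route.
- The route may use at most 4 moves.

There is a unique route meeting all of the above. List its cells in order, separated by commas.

F, B, A, D, I

The budget equals the shortest possible length, so every move has to be on a shortest route through the required cells.
Route from F: up to B, left to A, 2× down (reaching I) — 4 moves in all.
Check: all required cells visited; 4 ≤ 4 moves.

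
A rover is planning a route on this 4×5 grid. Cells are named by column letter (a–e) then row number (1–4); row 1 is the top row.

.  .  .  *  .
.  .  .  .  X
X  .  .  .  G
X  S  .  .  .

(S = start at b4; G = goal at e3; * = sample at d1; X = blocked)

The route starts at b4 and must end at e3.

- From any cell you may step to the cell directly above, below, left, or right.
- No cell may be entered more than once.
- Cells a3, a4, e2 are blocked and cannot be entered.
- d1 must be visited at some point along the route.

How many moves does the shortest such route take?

Any route passes through d1 somewhere between b4 and e3. Summing Manhattan distances along the two legs (b4 → d1 → e3) gives a lower bound of 5 + 3 = 8 moves.
A route of 8 moves achieves this: b4 → b3 → b2 → b1 → c1 → d1 → d2 → d3 → e3.
Since 8 matches the lower bound, it is optimal.

8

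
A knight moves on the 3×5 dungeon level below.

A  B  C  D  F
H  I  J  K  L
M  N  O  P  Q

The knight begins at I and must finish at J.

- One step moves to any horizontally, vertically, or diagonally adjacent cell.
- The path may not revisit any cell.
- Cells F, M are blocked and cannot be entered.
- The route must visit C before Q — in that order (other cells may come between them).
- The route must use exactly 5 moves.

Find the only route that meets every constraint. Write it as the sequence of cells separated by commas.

I, C, K, Q, P, J

The waypoints must appear in the order C, Q, with no cell reused.
Route from I: up-right to C, 2× down-right (reaching Q), left to P, up-left to J — 5 moves in all.
Check: order respected (C at step 1, Q at step 3); 5 moves as required.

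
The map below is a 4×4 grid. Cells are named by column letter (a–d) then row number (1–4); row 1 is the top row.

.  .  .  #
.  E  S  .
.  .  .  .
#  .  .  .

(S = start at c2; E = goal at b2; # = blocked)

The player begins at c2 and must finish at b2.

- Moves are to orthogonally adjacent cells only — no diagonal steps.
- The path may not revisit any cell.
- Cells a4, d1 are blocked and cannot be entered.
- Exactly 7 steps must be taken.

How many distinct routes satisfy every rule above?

8

Need simple routes of exactly 7 moves from c2 to b2 (Manhattan distance 1, so 3 moves are spent on a detour and 3 undoing it).
Enumerating: c2 c1 b1 a1 a2 a3 b3 b2 | c2 c3 c4 b4 b3 a3 a2 b2 | c2 c3 b3 a3 a2 a1 b1 b2 | c2 c3 d3 d4 c4 b4 b3 b2 | c2 d2 d3 d4 c4 c3 b3 b2 | c2 d2 d3 d4 c4 b4 b3 b2 | c2 d2 d3 c3 c4 b4 b3 b2 | c2 d2 d3 c3 b3 a3 a2 b2.
That gives 8 routes.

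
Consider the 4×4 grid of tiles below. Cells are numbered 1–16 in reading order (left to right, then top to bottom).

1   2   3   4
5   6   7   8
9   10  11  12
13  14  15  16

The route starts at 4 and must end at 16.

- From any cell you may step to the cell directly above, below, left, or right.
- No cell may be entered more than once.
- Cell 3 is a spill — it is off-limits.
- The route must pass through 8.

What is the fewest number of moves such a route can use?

Any route passes through 8 somewhere between 4 and 16. Summing Manhattan distances along the two legs (4 → 8 → 16) gives a lower bound of 1 + 2 = 3 moves.
A route of 3 moves achieves this: 4 → 8 → 12 → 16.
Since 3 matches the lower bound, it is optimal.

3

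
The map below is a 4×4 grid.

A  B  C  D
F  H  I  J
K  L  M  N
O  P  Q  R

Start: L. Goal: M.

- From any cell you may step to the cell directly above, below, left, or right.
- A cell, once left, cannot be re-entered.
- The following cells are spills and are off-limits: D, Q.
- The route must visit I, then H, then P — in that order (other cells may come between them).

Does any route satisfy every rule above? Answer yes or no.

no

Ignoring the required order, 6 revisit-free routes from L to M pass through all of I, H, and P; the waypoint orders that occur are P → H → I (6) — never I → H → P.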